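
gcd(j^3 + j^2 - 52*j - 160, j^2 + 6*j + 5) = j + 5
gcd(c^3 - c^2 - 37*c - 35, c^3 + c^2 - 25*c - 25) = c^2 + 6*c + 5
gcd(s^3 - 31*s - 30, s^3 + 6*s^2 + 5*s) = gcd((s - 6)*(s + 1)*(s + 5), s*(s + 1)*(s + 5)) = s^2 + 6*s + 5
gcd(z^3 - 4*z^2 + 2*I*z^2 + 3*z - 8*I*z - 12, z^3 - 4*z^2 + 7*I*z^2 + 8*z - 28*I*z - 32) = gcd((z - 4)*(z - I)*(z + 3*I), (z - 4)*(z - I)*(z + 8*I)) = z^2 + z*(-4 - I) + 4*I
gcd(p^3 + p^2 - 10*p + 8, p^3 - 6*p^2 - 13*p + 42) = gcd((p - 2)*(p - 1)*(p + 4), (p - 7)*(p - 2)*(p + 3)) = p - 2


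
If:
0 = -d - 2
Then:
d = -2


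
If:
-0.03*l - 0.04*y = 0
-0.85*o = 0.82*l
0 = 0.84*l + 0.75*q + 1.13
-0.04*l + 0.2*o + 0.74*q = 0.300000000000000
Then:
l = -1.33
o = 1.29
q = -0.01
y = 1.00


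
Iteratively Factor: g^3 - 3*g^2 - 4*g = (g - 4)*(g^2 + g) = (g - 4)*(g + 1)*(g)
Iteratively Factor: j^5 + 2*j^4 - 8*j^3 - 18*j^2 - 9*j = (j + 1)*(j^4 + j^3 - 9*j^2 - 9*j) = (j + 1)^2*(j^3 - 9*j) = j*(j + 1)^2*(j^2 - 9) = j*(j - 3)*(j + 1)^2*(j + 3)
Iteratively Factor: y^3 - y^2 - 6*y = (y + 2)*(y^2 - 3*y) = y*(y + 2)*(y - 3)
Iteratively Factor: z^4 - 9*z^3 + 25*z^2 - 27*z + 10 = (z - 1)*(z^3 - 8*z^2 + 17*z - 10) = (z - 2)*(z - 1)*(z^2 - 6*z + 5) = (z - 5)*(z - 2)*(z - 1)*(z - 1)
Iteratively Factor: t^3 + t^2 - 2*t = (t + 2)*(t^2 - t) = t*(t + 2)*(t - 1)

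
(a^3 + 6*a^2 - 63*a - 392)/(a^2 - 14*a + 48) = (a^2 + 14*a + 49)/(a - 6)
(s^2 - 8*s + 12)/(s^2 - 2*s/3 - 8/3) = 3*(s - 6)/(3*s + 4)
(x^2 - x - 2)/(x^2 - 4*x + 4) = (x + 1)/(x - 2)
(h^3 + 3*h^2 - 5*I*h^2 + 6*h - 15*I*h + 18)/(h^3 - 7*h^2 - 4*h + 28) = (h^3 + h^2*(3 - 5*I) + h*(6 - 15*I) + 18)/(h^3 - 7*h^2 - 4*h + 28)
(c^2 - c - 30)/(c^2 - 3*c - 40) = (c - 6)/(c - 8)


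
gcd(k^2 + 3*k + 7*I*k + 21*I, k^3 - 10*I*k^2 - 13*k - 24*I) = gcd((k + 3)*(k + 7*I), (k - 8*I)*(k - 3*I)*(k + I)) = 1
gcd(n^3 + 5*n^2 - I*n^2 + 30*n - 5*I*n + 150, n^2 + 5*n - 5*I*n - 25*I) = n + 5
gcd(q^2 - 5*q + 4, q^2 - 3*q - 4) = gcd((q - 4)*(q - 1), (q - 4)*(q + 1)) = q - 4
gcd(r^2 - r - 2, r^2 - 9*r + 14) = r - 2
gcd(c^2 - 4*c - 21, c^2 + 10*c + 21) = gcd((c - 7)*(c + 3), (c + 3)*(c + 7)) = c + 3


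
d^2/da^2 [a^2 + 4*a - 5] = 2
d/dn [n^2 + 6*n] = 2*n + 6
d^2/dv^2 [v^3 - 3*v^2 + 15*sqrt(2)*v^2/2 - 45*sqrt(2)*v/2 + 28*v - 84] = 6*v - 6 + 15*sqrt(2)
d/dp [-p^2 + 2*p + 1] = 2 - 2*p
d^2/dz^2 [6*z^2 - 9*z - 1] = 12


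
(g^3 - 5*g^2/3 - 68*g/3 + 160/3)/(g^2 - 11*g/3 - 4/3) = (3*g^2 + 7*g - 40)/(3*g + 1)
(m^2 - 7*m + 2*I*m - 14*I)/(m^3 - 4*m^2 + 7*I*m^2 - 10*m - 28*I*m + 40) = (m - 7)/(m^2 + m*(-4 + 5*I) - 20*I)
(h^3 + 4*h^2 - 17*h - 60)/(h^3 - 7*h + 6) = (h^2 + h - 20)/(h^2 - 3*h + 2)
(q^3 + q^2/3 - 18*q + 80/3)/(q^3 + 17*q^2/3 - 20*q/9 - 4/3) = 3*(3*q^3 + q^2 - 54*q + 80)/(9*q^3 + 51*q^2 - 20*q - 12)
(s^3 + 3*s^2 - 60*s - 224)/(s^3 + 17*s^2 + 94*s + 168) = (s - 8)/(s + 6)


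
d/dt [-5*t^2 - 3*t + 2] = -10*t - 3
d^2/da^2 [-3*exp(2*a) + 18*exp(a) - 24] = (18 - 12*exp(a))*exp(a)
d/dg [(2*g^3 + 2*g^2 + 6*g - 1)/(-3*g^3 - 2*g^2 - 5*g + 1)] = (2*g^4 + 16*g^3 - g^2 + 1)/(9*g^6 + 12*g^5 + 34*g^4 + 14*g^3 + 21*g^2 - 10*g + 1)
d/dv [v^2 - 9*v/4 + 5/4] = 2*v - 9/4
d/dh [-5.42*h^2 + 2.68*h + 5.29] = 2.68 - 10.84*h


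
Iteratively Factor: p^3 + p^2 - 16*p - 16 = (p - 4)*(p^2 + 5*p + 4) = (p - 4)*(p + 1)*(p + 4)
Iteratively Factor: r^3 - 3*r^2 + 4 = (r + 1)*(r^2 - 4*r + 4) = (r - 2)*(r + 1)*(r - 2)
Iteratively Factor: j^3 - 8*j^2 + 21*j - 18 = (j - 3)*(j^2 - 5*j + 6) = (j - 3)^2*(j - 2)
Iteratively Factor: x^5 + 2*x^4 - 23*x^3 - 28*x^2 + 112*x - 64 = (x - 1)*(x^4 + 3*x^3 - 20*x^2 - 48*x + 64) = (x - 4)*(x - 1)*(x^3 + 7*x^2 + 8*x - 16) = (x - 4)*(x - 1)*(x + 4)*(x^2 + 3*x - 4) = (x - 4)*(x - 1)*(x + 4)^2*(x - 1)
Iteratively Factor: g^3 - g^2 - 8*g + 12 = (g - 2)*(g^2 + g - 6) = (g - 2)*(g + 3)*(g - 2)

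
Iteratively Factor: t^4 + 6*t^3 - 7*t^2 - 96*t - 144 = (t + 4)*(t^3 + 2*t^2 - 15*t - 36) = (t - 4)*(t + 4)*(t^2 + 6*t + 9) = (t - 4)*(t + 3)*(t + 4)*(t + 3)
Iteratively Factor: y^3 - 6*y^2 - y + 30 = (y - 5)*(y^2 - y - 6) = (y - 5)*(y + 2)*(y - 3)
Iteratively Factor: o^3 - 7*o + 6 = (o + 3)*(o^2 - 3*o + 2) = (o - 2)*(o + 3)*(o - 1)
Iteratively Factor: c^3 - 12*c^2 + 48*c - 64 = (c - 4)*(c^2 - 8*c + 16) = (c - 4)^2*(c - 4)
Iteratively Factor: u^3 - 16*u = (u - 4)*(u^2 + 4*u) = (u - 4)*(u + 4)*(u)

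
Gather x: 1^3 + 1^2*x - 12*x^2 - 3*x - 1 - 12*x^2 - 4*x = -24*x^2 - 6*x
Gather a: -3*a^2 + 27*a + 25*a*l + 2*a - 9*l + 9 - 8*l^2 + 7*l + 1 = -3*a^2 + a*(25*l + 29) - 8*l^2 - 2*l + 10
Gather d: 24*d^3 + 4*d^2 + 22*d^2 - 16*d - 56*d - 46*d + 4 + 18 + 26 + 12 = 24*d^3 + 26*d^2 - 118*d + 60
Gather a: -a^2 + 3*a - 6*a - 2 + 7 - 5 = -a^2 - 3*a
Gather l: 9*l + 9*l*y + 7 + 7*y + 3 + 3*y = l*(9*y + 9) + 10*y + 10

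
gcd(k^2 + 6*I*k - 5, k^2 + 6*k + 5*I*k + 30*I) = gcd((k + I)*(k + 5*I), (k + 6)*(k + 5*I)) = k + 5*I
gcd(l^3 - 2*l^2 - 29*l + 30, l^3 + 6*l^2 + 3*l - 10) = l^2 + 4*l - 5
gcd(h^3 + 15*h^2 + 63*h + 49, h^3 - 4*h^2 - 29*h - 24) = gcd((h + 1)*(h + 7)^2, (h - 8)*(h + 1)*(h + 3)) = h + 1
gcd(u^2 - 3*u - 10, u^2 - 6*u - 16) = u + 2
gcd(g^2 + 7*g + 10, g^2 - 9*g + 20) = 1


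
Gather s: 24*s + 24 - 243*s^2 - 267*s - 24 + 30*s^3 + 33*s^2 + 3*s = 30*s^3 - 210*s^2 - 240*s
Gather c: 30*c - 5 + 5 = 30*c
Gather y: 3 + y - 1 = y + 2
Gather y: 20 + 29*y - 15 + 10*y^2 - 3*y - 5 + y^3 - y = y^3 + 10*y^2 + 25*y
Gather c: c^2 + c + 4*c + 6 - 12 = c^2 + 5*c - 6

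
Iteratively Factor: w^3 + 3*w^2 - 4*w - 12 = (w + 3)*(w^2 - 4) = (w - 2)*(w + 3)*(w + 2)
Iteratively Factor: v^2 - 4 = (v + 2)*(v - 2)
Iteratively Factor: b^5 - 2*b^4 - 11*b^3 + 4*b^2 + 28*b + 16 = (b - 2)*(b^4 - 11*b^2 - 18*b - 8) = (b - 2)*(b + 1)*(b^3 - b^2 - 10*b - 8) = (b - 4)*(b - 2)*(b + 1)*(b^2 + 3*b + 2) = (b - 4)*(b - 2)*(b + 1)^2*(b + 2)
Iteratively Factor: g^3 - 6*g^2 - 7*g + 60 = (g - 4)*(g^2 - 2*g - 15) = (g - 4)*(g + 3)*(g - 5)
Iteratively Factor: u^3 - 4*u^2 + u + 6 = (u - 3)*(u^2 - u - 2) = (u - 3)*(u + 1)*(u - 2)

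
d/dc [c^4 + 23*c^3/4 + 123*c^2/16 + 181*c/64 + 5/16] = 4*c^3 + 69*c^2/4 + 123*c/8 + 181/64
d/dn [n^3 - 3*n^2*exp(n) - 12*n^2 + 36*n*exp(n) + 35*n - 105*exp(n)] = -3*n^2*exp(n) + 3*n^2 + 30*n*exp(n) - 24*n - 69*exp(n) + 35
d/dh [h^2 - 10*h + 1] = 2*h - 10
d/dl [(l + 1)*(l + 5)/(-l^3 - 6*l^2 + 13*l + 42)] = (l^4 + 12*l^3 + 64*l^2 + 144*l + 187)/(l^6 + 12*l^5 + 10*l^4 - 240*l^3 - 335*l^2 + 1092*l + 1764)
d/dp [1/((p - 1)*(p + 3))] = 2*(-p - 1)/(p^4 + 4*p^3 - 2*p^2 - 12*p + 9)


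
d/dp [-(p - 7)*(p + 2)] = 5 - 2*p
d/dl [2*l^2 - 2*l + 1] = 4*l - 2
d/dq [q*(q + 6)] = 2*q + 6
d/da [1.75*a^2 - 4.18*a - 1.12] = 3.5*a - 4.18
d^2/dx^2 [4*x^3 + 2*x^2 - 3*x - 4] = 24*x + 4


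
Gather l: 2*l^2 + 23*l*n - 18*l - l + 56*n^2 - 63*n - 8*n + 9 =2*l^2 + l*(23*n - 19) + 56*n^2 - 71*n + 9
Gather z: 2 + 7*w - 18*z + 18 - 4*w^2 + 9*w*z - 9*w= -4*w^2 - 2*w + z*(9*w - 18) + 20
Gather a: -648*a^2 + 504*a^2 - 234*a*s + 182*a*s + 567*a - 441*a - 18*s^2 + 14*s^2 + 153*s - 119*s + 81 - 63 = -144*a^2 + a*(126 - 52*s) - 4*s^2 + 34*s + 18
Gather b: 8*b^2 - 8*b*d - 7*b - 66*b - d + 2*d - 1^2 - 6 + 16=8*b^2 + b*(-8*d - 73) + d + 9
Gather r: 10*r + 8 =10*r + 8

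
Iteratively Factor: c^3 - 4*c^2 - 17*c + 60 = (c + 4)*(c^2 - 8*c + 15) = (c - 3)*(c + 4)*(c - 5)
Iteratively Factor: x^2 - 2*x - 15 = (x - 5)*(x + 3)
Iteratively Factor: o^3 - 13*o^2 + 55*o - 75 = (o - 5)*(o^2 - 8*o + 15) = (o - 5)^2*(o - 3)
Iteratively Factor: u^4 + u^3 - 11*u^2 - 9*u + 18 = (u + 2)*(u^3 - u^2 - 9*u + 9) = (u - 3)*(u + 2)*(u^2 + 2*u - 3) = (u - 3)*(u + 2)*(u + 3)*(u - 1)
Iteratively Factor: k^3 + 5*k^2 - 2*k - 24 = (k - 2)*(k^2 + 7*k + 12) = (k - 2)*(k + 4)*(k + 3)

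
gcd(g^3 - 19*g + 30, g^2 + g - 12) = g - 3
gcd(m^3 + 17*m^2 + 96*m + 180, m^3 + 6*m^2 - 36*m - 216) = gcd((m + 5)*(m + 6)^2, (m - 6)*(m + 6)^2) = m^2 + 12*m + 36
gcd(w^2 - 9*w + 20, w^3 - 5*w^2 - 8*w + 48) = w - 4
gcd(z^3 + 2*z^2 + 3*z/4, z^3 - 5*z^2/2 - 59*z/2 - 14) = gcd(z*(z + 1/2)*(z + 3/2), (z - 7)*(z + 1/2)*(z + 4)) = z + 1/2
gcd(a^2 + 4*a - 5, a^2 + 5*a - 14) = 1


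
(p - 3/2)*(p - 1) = p^2 - 5*p/2 + 3/2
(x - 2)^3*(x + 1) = x^4 - 5*x^3 + 6*x^2 + 4*x - 8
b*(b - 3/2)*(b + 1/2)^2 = b^4 - b^3/2 - 5*b^2/4 - 3*b/8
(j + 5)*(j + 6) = j^2 + 11*j + 30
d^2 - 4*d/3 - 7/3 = (d - 7/3)*(d + 1)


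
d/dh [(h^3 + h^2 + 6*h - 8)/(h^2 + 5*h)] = (h^4 + 10*h^3 - h^2 + 16*h + 40)/(h^2*(h^2 + 10*h + 25))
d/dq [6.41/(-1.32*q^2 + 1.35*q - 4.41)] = (16.9224*q - 8.6535)/(1.32*q^2 - 1.35*q + 4.41)^2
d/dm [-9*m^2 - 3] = -18*m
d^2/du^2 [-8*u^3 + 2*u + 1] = -48*u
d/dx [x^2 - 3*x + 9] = 2*x - 3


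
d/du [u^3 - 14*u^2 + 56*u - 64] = 3*u^2 - 28*u + 56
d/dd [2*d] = 2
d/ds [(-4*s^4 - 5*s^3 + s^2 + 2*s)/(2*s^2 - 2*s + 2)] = (-4*s^5 + 7*s^4/2 - 3*s^3 - 9*s^2 + s + 1)/(s^4 - 2*s^3 + 3*s^2 - 2*s + 1)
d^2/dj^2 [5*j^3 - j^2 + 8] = 30*j - 2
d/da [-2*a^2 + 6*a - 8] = 6 - 4*a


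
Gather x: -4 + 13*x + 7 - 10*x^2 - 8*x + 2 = -10*x^2 + 5*x + 5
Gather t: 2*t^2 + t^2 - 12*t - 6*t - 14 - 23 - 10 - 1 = 3*t^2 - 18*t - 48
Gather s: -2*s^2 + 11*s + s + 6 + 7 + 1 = -2*s^2 + 12*s + 14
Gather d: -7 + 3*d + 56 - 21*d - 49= -18*d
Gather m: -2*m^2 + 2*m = -2*m^2 + 2*m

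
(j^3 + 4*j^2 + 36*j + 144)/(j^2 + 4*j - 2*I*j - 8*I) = (j^2 + 36)/(j - 2*I)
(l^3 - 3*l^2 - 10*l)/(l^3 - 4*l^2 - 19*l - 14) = l*(l - 5)/(l^2 - 6*l - 7)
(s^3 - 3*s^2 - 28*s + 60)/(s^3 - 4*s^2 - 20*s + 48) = (s + 5)/(s + 4)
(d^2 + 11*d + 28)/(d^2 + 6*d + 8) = (d + 7)/(d + 2)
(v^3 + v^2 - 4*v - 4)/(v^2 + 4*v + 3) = (v^2 - 4)/(v + 3)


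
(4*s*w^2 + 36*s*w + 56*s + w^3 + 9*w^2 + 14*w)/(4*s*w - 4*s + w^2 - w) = (w^2 + 9*w + 14)/(w - 1)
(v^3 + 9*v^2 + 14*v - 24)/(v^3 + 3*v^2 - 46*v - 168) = (v - 1)/(v - 7)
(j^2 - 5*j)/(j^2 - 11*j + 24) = j*(j - 5)/(j^2 - 11*j + 24)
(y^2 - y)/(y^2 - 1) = y/(y + 1)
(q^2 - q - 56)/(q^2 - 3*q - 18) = (-q^2 + q + 56)/(-q^2 + 3*q + 18)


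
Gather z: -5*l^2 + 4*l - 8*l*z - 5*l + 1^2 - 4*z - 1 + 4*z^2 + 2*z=-5*l^2 - l + 4*z^2 + z*(-8*l - 2)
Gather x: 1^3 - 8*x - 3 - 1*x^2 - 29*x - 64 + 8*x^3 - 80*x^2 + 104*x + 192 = 8*x^3 - 81*x^2 + 67*x + 126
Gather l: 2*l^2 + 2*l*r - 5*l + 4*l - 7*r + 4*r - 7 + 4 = 2*l^2 + l*(2*r - 1) - 3*r - 3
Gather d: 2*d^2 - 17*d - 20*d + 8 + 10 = 2*d^2 - 37*d + 18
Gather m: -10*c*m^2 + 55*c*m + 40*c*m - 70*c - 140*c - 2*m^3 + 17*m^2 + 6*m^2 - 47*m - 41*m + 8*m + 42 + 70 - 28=-210*c - 2*m^3 + m^2*(23 - 10*c) + m*(95*c - 80) + 84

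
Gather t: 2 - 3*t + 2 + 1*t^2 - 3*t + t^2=2*t^2 - 6*t + 4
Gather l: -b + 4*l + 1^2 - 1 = -b + 4*l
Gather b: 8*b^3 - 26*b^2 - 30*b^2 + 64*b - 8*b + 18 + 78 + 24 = 8*b^3 - 56*b^2 + 56*b + 120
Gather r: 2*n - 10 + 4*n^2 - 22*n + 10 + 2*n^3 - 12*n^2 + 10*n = 2*n^3 - 8*n^2 - 10*n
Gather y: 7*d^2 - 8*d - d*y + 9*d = 7*d^2 - d*y + d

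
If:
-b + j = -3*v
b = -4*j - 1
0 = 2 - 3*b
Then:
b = 2/3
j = -5/12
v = 13/36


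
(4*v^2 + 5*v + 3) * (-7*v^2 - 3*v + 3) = -28*v^4 - 47*v^3 - 24*v^2 + 6*v + 9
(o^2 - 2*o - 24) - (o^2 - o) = -o - 24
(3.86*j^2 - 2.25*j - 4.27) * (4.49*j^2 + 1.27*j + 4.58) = 17.3314*j^4 - 5.2003*j^3 - 4.351*j^2 - 15.7279*j - 19.5566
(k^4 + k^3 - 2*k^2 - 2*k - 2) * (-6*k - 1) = -6*k^5 - 7*k^4 + 11*k^3 + 14*k^2 + 14*k + 2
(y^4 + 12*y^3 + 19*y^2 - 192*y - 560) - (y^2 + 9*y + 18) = y^4 + 12*y^3 + 18*y^2 - 201*y - 578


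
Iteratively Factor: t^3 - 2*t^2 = (t)*(t^2 - 2*t) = t^2*(t - 2)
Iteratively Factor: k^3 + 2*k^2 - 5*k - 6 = (k - 2)*(k^2 + 4*k + 3) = (k - 2)*(k + 3)*(k + 1)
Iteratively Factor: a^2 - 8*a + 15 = (a - 5)*(a - 3)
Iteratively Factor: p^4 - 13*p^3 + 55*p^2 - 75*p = (p - 3)*(p^3 - 10*p^2 + 25*p) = (p - 5)*(p - 3)*(p^2 - 5*p) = p*(p - 5)*(p - 3)*(p - 5)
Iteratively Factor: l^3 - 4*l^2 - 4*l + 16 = (l - 2)*(l^2 - 2*l - 8) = (l - 4)*(l - 2)*(l + 2)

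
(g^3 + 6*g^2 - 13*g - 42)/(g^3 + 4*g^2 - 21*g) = (g + 2)/g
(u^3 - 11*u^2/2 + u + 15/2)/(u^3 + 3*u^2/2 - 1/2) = (2*u^2 - 13*u + 15)/(2*u^2 + u - 1)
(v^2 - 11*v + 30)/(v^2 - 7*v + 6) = (v - 5)/(v - 1)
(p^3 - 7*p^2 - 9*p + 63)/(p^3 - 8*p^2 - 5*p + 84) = (p - 3)/(p - 4)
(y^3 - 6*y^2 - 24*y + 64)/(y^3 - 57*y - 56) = (y^2 + 2*y - 8)/(y^2 + 8*y + 7)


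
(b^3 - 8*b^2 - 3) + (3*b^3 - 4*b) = 4*b^3 - 8*b^2 - 4*b - 3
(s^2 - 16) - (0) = s^2 - 16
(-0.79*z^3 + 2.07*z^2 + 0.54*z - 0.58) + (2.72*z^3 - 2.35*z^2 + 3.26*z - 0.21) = 1.93*z^3 - 0.28*z^2 + 3.8*z - 0.79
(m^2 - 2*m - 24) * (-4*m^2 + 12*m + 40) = -4*m^4 + 20*m^3 + 112*m^2 - 368*m - 960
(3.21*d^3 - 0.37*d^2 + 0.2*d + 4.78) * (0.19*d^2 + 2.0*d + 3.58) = 0.6099*d^5 + 6.3497*d^4 + 10.7898*d^3 - 0.0164*d^2 + 10.276*d + 17.1124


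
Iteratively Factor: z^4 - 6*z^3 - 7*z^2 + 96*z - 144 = (z - 4)*(z^3 - 2*z^2 - 15*z + 36) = (z - 4)*(z + 4)*(z^2 - 6*z + 9) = (z - 4)*(z - 3)*(z + 4)*(z - 3)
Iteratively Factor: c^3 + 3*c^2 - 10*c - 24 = (c + 2)*(c^2 + c - 12) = (c + 2)*(c + 4)*(c - 3)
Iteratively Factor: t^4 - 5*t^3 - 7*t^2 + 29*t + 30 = (t + 1)*(t^3 - 6*t^2 - t + 30) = (t - 5)*(t + 1)*(t^2 - t - 6) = (t - 5)*(t + 1)*(t + 2)*(t - 3)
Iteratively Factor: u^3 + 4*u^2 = (u)*(u^2 + 4*u) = u*(u + 4)*(u)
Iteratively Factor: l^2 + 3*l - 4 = (l - 1)*(l + 4)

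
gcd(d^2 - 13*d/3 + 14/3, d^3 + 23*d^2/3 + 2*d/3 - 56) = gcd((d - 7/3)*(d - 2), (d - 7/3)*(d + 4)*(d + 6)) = d - 7/3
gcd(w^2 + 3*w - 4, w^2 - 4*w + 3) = w - 1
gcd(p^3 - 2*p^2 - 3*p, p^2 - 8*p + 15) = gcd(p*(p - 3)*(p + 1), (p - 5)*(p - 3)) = p - 3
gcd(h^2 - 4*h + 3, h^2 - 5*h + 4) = h - 1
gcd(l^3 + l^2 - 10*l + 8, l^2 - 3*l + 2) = l^2 - 3*l + 2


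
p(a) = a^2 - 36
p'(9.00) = 18.00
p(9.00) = 45.00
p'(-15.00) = -30.00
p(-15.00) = 189.00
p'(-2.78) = -5.56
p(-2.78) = -28.27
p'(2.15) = 4.30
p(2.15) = -31.38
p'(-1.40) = -2.80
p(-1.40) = -34.04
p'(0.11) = 0.22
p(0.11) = -35.99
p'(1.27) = 2.54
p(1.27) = -34.39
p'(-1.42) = -2.84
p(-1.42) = -33.98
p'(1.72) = 3.44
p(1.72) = -33.04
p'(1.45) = 2.90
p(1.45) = -33.90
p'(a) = 2*a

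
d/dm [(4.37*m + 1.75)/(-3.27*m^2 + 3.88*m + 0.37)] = (14.2899*m^2 + 11.445*m - 5.1731)/(10.6929*m^4 - 25.3752*m^3 + 12.6346*m^2 + 2.8712*m + 0.1369)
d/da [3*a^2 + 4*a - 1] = 6*a + 4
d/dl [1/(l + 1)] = -1/(l + 1)^2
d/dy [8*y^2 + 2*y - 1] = 16*y + 2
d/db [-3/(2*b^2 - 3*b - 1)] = 3*(4*b - 3)/(-2*b^2 + 3*b + 1)^2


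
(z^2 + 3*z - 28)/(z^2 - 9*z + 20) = (z + 7)/(z - 5)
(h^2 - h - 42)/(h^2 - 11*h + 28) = (h + 6)/(h - 4)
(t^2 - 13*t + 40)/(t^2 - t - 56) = (t - 5)/(t + 7)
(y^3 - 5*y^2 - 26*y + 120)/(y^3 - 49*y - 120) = (y^2 - 10*y + 24)/(y^2 - 5*y - 24)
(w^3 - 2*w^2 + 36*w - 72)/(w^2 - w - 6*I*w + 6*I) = (w^2 + w*(-2 + 6*I) - 12*I)/(w - 1)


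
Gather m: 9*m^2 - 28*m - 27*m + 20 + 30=9*m^2 - 55*m + 50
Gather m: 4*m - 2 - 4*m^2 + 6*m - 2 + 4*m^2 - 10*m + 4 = 0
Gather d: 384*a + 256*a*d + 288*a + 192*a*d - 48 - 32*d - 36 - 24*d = 672*a + d*(448*a - 56) - 84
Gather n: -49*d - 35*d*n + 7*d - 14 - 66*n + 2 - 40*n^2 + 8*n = -42*d - 40*n^2 + n*(-35*d - 58) - 12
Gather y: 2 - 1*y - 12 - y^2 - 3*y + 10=-y^2 - 4*y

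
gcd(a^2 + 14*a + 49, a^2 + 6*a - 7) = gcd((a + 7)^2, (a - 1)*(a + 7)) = a + 7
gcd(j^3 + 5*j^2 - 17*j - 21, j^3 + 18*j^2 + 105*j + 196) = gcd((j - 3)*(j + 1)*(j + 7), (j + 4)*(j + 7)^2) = j + 7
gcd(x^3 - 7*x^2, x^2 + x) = x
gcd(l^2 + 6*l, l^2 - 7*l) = l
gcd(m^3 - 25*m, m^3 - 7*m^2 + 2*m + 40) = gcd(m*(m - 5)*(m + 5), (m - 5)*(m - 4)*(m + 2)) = m - 5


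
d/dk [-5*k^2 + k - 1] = 1 - 10*k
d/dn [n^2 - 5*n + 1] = 2*n - 5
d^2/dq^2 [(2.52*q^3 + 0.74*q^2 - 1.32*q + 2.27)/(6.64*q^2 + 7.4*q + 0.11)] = (3.41060513164848e-13*q^5 + 83.1913599999997*q^3 + 609.565056*q^2 + 675.20004*q + 247.461252)/(292.754944*q^6 + 978.78912*q^5 + 1105.368768*q^4 + 437.65376*q^3 + 18.311832*q^2 + 0.26862*q + 0.001331)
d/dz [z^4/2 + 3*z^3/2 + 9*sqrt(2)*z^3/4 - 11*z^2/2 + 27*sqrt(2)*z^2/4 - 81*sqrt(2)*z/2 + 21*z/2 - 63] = 2*z^3 + 9*z^2/2 + 27*sqrt(2)*z^2/4 - 11*z + 27*sqrt(2)*z/2 - 81*sqrt(2)/2 + 21/2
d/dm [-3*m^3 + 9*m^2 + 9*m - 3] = -9*m^2 + 18*m + 9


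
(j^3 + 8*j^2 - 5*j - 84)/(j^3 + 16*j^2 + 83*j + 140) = (j - 3)/(j + 5)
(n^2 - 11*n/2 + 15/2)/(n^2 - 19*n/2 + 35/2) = (n - 3)/(n - 7)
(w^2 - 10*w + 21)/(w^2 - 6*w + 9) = (w - 7)/(w - 3)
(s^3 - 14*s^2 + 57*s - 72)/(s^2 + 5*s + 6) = (s^3 - 14*s^2 + 57*s - 72)/(s^2 + 5*s + 6)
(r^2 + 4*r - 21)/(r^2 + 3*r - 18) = (r + 7)/(r + 6)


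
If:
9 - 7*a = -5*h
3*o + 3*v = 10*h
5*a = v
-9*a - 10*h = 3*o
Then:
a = 18/11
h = 27/55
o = -72/11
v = 90/11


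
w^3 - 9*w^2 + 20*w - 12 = (w - 6)*(w - 2)*(w - 1)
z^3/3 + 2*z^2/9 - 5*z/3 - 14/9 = (z/3 + 1/3)*(z - 7/3)*(z + 2)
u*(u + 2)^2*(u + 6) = u^4 + 10*u^3 + 28*u^2 + 24*u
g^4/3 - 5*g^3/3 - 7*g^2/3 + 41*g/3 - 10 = (g/3 + 1)*(g - 5)*(g - 2)*(g - 1)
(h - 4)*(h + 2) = h^2 - 2*h - 8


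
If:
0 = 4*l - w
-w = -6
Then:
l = 3/2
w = 6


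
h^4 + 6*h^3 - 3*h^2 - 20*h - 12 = (h - 2)*(h + 1)^2*(h + 6)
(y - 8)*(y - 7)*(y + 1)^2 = y^4 - 13*y^3 + 27*y^2 + 97*y + 56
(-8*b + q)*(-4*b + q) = 32*b^2 - 12*b*q + q^2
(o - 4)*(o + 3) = o^2 - o - 12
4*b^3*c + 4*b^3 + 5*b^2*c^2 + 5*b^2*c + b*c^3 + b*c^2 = (b + c)*(4*b + c)*(b*c + b)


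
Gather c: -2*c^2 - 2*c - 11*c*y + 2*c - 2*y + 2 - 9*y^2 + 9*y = -2*c^2 - 11*c*y - 9*y^2 + 7*y + 2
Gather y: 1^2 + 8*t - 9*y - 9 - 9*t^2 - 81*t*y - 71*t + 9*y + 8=-9*t^2 - 81*t*y - 63*t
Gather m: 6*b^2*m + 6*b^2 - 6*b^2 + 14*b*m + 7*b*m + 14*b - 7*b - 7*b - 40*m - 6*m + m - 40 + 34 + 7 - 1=m*(6*b^2 + 21*b - 45)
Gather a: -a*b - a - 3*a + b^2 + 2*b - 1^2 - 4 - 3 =a*(-b - 4) + b^2 + 2*b - 8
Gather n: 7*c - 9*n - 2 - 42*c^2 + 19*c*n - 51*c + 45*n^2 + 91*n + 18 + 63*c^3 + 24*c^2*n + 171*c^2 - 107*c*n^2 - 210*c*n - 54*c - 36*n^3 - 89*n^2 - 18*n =63*c^3 + 129*c^2 - 98*c - 36*n^3 + n^2*(-107*c - 44) + n*(24*c^2 - 191*c + 64) + 16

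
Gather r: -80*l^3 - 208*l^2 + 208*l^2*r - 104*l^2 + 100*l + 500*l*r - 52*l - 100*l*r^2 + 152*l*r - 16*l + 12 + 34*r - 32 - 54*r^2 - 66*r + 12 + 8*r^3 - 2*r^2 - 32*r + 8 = -80*l^3 - 312*l^2 + 32*l + 8*r^3 + r^2*(-100*l - 56) + r*(208*l^2 + 652*l - 64)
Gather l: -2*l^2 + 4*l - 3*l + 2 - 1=-2*l^2 + l + 1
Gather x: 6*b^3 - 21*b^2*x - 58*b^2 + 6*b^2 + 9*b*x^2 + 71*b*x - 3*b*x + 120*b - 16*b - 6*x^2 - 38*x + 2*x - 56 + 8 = 6*b^3 - 52*b^2 + 104*b + x^2*(9*b - 6) + x*(-21*b^2 + 68*b - 36) - 48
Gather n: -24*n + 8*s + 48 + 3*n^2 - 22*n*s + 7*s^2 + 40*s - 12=3*n^2 + n*(-22*s - 24) + 7*s^2 + 48*s + 36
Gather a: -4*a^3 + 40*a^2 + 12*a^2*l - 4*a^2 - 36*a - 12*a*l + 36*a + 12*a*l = -4*a^3 + a^2*(12*l + 36)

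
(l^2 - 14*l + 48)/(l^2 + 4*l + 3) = (l^2 - 14*l + 48)/(l^2 + 4*l + 3)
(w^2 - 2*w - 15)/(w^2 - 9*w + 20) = (w + 3)/(w - 4)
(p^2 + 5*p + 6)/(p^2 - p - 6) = (p + 3)/(p - 3)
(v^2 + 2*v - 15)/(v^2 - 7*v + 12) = (v + 5)/(v - 4)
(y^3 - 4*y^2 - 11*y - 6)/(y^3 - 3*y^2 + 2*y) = (y^3 - 4*y^2 - 11*y - 6)/(y*(y^2 - 3*y + 2))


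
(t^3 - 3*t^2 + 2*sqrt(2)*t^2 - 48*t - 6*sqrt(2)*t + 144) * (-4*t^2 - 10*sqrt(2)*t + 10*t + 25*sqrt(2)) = -4*t^5 - 18*sqrt(2)*t^4 + 22*t^4 + 122*t^3 + 99*sqrt(2)*t^3 - 836*t^2 + 345*sqrt(2)*t^2 - 2640*sqrt(2)*t + 1140*t + 3600*sqrt(2)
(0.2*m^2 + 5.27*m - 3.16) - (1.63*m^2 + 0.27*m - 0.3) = -1.43*m^2 + 5.0*m - 2.86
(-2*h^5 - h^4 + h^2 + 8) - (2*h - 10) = -2*h^5 - h^4 + h^2 - 2*h + 18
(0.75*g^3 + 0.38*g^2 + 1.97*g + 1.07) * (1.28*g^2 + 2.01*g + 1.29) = 0.96*g^5 + 1.9939*g^4 + 4.2529*g^3 + 5.8195*g^2 + 4.692*g + 1.3803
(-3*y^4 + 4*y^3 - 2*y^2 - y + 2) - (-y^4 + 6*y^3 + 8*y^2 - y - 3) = -2*y^4 - 2*y^3 - 10*y^2 + 5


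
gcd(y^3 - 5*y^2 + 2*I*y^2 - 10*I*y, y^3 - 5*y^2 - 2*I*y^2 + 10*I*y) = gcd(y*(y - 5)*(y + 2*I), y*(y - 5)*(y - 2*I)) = y^2 - 5*y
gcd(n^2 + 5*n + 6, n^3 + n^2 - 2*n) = n + 2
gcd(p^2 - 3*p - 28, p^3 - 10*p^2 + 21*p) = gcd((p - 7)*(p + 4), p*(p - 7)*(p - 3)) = p - 7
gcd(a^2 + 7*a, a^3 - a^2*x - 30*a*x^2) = a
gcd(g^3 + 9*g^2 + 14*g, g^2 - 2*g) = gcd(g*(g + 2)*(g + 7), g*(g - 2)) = g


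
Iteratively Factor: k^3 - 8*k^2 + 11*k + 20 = (k + 1)*(k^2 - 9*k + 20) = (k - 4)*(k + 1)*(k - 5)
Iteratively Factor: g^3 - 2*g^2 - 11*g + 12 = (g - 1)*(g^2 - g - 12) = (g - 1)*(g + 3)*(g - 4)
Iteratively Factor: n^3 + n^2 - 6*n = (n + 3)*(n^2 - 2*n) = (n - 2)*(n + 3)*(n)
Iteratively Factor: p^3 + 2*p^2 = (p)*(p^2 + 2*p) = p^2*(p + 2)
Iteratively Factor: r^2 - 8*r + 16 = (r - 4)*(r - 4)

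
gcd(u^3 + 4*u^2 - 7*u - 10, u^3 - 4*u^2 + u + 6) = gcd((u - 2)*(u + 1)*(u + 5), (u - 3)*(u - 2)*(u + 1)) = u^2 - u - 2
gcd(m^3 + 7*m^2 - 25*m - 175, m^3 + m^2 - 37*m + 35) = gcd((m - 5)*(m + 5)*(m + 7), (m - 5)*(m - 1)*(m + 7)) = m^2 + 2*m - 35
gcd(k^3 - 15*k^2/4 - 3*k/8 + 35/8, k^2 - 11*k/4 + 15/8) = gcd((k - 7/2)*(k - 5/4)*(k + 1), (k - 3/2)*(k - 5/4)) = k - 5/4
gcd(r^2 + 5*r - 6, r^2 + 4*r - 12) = r + 6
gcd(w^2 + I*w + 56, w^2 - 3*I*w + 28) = w - 7*I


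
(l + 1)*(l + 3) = l^2 + 4*l + 3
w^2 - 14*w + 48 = (w - 8)*(w - 6)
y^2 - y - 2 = (y - 2)*(y + 1)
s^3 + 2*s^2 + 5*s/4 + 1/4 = (s + 1/2)^2*(s + 1)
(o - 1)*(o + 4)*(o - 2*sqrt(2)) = o^3 - 2*sqrt(2)*o^2 + 3*o^2 - 6*sqrt(2)*o - 4*o + 8*sqrt(2)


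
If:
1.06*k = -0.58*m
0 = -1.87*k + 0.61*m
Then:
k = 0.00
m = 0.00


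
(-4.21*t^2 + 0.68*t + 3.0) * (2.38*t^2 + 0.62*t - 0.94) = -10.0198*t^4 - 0.9918*t^3 + 11.519*t^2 + 1.2208*t - 2.82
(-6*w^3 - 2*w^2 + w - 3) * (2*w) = -12*w^4 - 4*w^3 + 2*w^2 - 6*w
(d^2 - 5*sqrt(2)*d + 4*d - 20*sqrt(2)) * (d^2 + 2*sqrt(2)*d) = d^4 - 3*sqrt(2)*d^3 + 4*d^3 - 20*d^2 - 12*sqrt(2)*d^2 - 80*d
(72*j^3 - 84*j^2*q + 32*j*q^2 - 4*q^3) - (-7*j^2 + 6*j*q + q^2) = 72*j^3 - 84*j^2*q + 7*j^2 + 32*j*q^2 - 6*j*q - 4*q^3 - q^2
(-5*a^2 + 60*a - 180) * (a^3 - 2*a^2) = -5*a^5 + 70*a^4 - 300*a^3 + 360*a^2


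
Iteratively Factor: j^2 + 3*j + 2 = (j + 1)*(j + 2)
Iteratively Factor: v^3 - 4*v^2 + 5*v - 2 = (v - 1)*(v^2 - 3*v + 2) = (v - 2)*(v - 1)*(v - 1)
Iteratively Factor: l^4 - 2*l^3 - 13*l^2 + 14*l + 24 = (l + 1)*(l^3 - 3*l^2 - 10*l + 24) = (l + 1)*(l + 3)*(l^2 - 6*l + 8) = (l - 4)*(l + 1)*(l + 3)*(l - 2)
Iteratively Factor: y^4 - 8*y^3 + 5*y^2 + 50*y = (y - 5)*(y^3 - 3*y^2 - 10*y) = (y - 5)^2*(y^2 + 2*y) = y*(y - 5)^2*(y + 2)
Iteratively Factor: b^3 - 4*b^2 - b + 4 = (b + 1)*(b^2 - 5*b + 4) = (b - 4)*(b + 1)*(b - 1)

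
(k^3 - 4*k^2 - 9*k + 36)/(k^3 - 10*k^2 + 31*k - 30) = (k^2 - k - 12)/(k^2 - 7*k + 10)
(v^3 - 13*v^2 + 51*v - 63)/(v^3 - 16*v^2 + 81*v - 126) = (v - 3)/(v - 6)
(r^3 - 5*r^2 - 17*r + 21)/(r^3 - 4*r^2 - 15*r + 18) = (r - 7)/(r - 6)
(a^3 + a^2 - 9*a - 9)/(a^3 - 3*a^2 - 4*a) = (a^2 - 9)/(a*(a - 4))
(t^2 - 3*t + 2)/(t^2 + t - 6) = (t - 1)/(t + 3)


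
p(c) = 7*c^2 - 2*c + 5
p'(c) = 14*c - 2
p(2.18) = 33.91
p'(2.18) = 28.52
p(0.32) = 5.08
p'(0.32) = 2.48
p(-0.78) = 10.82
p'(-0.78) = -12.92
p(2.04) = 30.05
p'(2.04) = 26.56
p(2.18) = 33.91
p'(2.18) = 28.52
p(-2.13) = 41.02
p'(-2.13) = -31.82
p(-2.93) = 70.95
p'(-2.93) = -43.02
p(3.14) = 67.74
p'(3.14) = 41.96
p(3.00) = 62.00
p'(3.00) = 40.00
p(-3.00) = 74.00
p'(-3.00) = -44.00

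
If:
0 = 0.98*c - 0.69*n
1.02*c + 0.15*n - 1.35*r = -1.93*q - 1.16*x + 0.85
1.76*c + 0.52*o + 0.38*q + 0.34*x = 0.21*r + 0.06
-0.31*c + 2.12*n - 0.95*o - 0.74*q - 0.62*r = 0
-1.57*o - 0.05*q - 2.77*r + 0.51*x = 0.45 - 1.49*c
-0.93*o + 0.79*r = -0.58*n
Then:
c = 1.40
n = 1.99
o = -0.60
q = 7.71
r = -2.17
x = -16.11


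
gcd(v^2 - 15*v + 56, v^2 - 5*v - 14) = v - 7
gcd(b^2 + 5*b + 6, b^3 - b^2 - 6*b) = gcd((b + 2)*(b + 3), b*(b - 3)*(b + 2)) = b + 2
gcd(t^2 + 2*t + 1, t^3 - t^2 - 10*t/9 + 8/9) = t + 1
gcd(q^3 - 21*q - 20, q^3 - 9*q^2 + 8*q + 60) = q - 5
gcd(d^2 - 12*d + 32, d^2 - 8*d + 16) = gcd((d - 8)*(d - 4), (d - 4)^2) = d - 4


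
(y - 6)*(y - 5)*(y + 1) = y^3 - 10*y^2 + 19*y + 30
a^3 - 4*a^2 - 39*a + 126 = (a - 7)*(a - 3)*(a + 6)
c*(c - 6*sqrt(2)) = c^2 - 6*sqrt(2)*c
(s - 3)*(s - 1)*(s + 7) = s^3 + 3*s^2 - 25*s + 21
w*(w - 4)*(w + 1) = w^3 - 3*w^2 - 4*w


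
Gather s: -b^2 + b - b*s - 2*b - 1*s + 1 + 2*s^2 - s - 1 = -b^2 - b + 2*s^2 + s*(-b - 2)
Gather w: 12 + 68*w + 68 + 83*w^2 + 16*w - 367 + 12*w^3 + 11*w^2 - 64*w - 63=12*w^3 + 94*w^2 + 20*w - 350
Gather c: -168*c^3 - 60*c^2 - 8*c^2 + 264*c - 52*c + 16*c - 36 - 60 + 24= -168*c^3 - 68*c^2 + 228*c - 72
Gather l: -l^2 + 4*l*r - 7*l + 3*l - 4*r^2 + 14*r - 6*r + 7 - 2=-l^2 + l*(4*r - 4) - 4*r^2 + 8*r + 5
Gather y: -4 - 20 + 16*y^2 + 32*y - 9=16*y^2 + 32*y - 33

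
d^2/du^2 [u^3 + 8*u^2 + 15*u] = 6*u + 16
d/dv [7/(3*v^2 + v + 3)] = 7*(-6*v - 1)/(3*v^2 + v + 3)^2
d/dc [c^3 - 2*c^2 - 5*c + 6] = 3*c^2 - 4*c - 5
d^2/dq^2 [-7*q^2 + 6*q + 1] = -14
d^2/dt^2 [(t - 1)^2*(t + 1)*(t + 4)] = 12*t^2 + 18*t - 10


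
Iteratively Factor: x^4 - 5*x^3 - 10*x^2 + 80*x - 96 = (x - 4)*(x^3 - x^2 - 14*x + 24) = (x - 4)*(x + 4)*(x^2 - 5*x + 6) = (x - 4)*(x - 3)*(x + 4)*(x - 2)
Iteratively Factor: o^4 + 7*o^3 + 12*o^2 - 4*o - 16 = (o + 2)*(o^3 + 5*o^2 + 2*o - 8) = (o - 1)*(o + 2)*(o^2 + 6*o + 8) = (o - 1)*(o + 2)*(o + 4)*(o + 2)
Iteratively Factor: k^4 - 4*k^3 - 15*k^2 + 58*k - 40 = (k + 4)*(k^3 - 8*k^2 + 17*k - 10) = (k - 5)*(k + 4)*(k^2 - 3*k + 2) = (k - 5)*(k - 1)*(k + 4)*(k - 2)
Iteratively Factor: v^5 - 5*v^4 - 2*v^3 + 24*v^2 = (v - 4)*(v^4 - v^3 - 6*v^2) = (v - 4)*(v + 2)*(v^3 - 3*v^2) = v*(v - 4)*(v + 2)*(v^2 - 3*v) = v*(v - 4)*(v - 3)*(v + 2)*(v)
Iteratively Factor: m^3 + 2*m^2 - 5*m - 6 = (m + 3)*(m^2 - m - 2) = (m + 1)*(m + 3)*(m - 2)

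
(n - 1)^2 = n^2 - 2*n + 1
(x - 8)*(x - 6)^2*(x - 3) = x^4 - 23*x^3 + 192*x^2 - 684*x + 864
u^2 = u^2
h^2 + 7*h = h*(h + 7)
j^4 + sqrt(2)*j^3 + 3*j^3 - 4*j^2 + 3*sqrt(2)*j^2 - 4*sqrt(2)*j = j*(j - 1)*(j + 4)*(j + sqrt(2))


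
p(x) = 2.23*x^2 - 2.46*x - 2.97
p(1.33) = -2.30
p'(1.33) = 3.47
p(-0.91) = 1.12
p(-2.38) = 15.52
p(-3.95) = 41.54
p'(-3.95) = -20.08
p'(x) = 4.46*x - 2.46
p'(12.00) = 51.06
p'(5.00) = 19.84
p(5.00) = 40.48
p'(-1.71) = -10.09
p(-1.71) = 7.76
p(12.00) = 288.63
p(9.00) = 155.52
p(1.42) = -1.97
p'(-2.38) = -13.07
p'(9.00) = 37.68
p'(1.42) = 3.87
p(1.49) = -1.68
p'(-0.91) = -6.52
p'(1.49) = 4.19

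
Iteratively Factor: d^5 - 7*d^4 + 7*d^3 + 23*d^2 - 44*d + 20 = (d - 1)*(d^4 - 6*d^3 + d^2 + 24*d - 20) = (d - 1)*(d + 2)*(d^3 - 8*d^2 + 17*d - 10) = (d - 2)*(d - 1)*(d + 2)*(d^2 - 6*d + 5) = (d - 2)*(d - 1)^2*(d + 2)*(d - 5)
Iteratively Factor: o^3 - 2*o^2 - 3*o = (o - 3)*(o^2 + o) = o*(o - 3)*(o + 1)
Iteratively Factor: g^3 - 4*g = (g - 2)*(g^2 + 2*g) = (g - 2)*(g + 2)*(g)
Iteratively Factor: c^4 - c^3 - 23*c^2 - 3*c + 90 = (c + 3)*(c^3 - 4*c^2 - 11*c + 30) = (c - 5)*(c + 3)*(c^2 + c - 6) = (c - 5)*(c + 3)^2*(c - 2)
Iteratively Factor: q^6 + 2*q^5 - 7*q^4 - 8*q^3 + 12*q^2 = (q - 2)*(q^5 + 4*q^4 + q^3 - 6*q^2) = q*(q - 2)*(q^4 + 4*q^3 + q^2 - 6*q) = q*(q - 2)*(q + 3)*(q^3 + q^2 - 2*q) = q*(q - 2)*(q - 1)*(q + 3)*(q^2 + 2*q) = q^2*(q - 2)*(q - 1)*(q + 3)*(q + 2)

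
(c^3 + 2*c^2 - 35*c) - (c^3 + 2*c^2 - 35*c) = 0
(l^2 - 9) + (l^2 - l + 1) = 2*l^2 - l - 8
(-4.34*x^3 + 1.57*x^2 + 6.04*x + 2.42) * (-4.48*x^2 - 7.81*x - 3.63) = 19.4432*x^5 + 26.8618*x^4 - 23.5667*x^3 - 63.7131*x^2 - 40.8254*x - 8.7846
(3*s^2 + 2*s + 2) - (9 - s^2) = 4*s^2 + 2*s - 7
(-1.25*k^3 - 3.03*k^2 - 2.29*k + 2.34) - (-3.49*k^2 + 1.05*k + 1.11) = -1.25*k^3 + 0.46*k^2 - 3.34*k + 1.23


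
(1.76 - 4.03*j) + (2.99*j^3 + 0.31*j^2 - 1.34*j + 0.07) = 2.99*j^3 + 0.31*j^2 - 5.37*j + 1.83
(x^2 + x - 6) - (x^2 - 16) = x + 10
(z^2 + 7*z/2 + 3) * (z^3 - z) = z^5 + 7*z^4/2 + 2*z^3 - 7*z^2/2 - 3*z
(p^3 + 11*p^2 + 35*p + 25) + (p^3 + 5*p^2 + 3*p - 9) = 2*p^3 + 16*p^2 + 38*p + 16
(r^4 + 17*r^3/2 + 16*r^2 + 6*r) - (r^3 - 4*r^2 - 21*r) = r^4 + 15*r^3/2 + 20*r^2 + 27*r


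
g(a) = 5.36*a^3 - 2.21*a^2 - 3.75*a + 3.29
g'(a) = 16.08*a^2 - 4.42*a - 3.75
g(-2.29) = -64.08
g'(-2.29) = 90.70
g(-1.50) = -14.15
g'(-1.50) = 39.06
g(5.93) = 1021.05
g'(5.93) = 535.49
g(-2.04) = -43.76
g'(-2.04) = 72.19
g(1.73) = 17.94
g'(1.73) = 36.73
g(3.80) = 251.24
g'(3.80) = 211.65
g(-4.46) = -499.47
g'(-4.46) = 335.82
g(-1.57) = -17.01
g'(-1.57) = 42.82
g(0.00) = 3.29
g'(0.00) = -3.75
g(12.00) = 8902.13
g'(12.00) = 2258.73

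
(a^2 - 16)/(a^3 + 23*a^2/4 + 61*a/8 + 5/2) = 8*(a - 4)/(8*a^2 + 14*a + 5)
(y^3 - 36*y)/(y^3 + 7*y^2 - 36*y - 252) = y/(y + 7)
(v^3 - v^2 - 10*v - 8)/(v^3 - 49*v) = (v^3 - v^2 - 10*v - 8)/(v*(v^2 - 49))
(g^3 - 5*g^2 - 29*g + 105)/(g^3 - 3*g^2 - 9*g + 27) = (g^2 - 2*g - 35)/(g^2 - 9)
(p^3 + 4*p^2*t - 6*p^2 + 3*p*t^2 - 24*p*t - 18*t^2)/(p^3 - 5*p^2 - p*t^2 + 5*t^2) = (p^2 + 3*p*t - 6*p - 18*t)/(p^2 - p*t - 5*p + 5*t)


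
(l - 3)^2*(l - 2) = l^3 - 8*l^2 + 21*l - 18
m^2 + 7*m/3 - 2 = (m - 2/3)*(m + 3)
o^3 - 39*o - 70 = (o - 7)*(o + 2)*(o + 5)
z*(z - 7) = z^2 - 7*z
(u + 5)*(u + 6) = u^2 + 11*u + 30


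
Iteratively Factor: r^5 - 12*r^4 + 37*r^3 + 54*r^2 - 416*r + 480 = (r + 3)*(r^4 - 15*r^3 + 82*r^2 - 192*r + 160) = (r - 4)*(r + 3)*(r^3 - 11*r^2 + 38*r - 40) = (r - 5)*(r - 4)*(r + 3)*(r^2 - 6*r + 8) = (r - 5)*(r - 4)^2*(r + 3)*(r - 2)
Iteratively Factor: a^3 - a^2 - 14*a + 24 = (a + 4)*(a^2 - 5*a + 6) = (a - 2)*(a + 4)*(a - 3)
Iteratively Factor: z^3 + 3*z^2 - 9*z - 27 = (z + 3)*(z^2 - 9) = (z + 3)^2*(z - 3)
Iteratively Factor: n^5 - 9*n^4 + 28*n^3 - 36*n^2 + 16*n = (n - 4)*(n^4 - 5*n^3 + 8*n^2 - 4*n) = n*(n - 4)*(n^3 - 5*n^2 + 8*n - 4) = n*(n - 4)*(n - 1)*(n^2 - 4*n + 4) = n*(n - 4)*(n - 2)*(n - 1)*(n - 2)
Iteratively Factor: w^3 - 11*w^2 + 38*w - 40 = (w - 5)*(w^2 - 6*w + 8) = (w - 5)*(w - 2)*(w - 4)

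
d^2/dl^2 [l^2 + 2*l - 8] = 2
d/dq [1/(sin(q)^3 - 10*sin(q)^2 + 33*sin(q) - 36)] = (11 - 3*sin(q))*cos(q)/((sin(q) - 4)^2*(sin(q) - 3)^3)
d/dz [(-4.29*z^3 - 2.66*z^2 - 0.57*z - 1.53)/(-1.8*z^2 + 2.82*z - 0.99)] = (7.722*z^4 - 24.1956*z^3 + 4.2141*z^2 - 0.2412*z + 4.8789)/(3.24*z^4 - 10.152*z^3 + 11.5164*z^2 - 5.5836*z + 0.9801)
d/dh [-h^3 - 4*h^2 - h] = -3*h^2 - 8*h - 1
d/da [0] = 0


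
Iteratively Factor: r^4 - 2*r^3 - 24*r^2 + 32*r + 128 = (r + 2)*(r^3 - 4*r^2 - 16*r + 64) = (r - 4)*(r + 2)*(r^2 - 16) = (r - 4)^2*(r + 2)*(r + 4)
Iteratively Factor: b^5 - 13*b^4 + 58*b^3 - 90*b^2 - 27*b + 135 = (b - 3)*(b^4 - 10*b^3 + 28*b^2 - 6*b - 45) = (b - 5)*(b - 3)*(b^3 - 5*b^2 + 3*b + 9) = (b - 5)*(b - 3)^2*(b^2 - 2*b - 3) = (b - 5)*(b - 3)^2*(b + 1)*(b - 3)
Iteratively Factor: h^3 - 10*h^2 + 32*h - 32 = (h - 4)*(h^2 - 6*h + 8) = (h - 4)*(h - 2)*(h - 4)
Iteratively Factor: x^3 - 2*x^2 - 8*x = (x - 4)*(x^2 + 2*x) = (x - 4)*(x + 2)*(x)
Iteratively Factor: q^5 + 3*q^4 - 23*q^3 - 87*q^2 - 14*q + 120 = (q + 4)*(q^4 - q^3 - 19*q^2 - 11*q + 30) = (q - 1)*(q + 4)*(q^3 - 19*q - 30) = (q - 1)*(q + 2)*(q + 4)*(q^2 - 2*q - 15) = (q - 1)*(q + 2)*(q + 3)*(q + 4)*(q - 5)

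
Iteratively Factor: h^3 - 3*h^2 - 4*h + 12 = (h - 2)*(h^2 - h - 6) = (h - 2)*(h + 2)*(h - 3)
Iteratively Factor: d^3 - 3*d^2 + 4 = (d + 1)*(d^2 - 4*d + 4) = (d - 2)*(d + 1)*(d - 2)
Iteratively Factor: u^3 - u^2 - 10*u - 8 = (u + 1)*(u^2 - 2*u - 8) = (u + 1)*(u + 2)*(u - 4)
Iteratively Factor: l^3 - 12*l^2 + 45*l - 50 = (l - 5)*(l^2 - 7*l + 10) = (l - 5)^2*(l - 2)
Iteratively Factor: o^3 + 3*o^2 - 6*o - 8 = (o + 1)*(o^2 + 2*o - 8) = (o + 1)*(o + 4)*(o - 2)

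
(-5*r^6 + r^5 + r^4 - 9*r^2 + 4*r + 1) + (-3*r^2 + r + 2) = -5*r^6 + r^5 + r^4 - 12*r^2 + 5*r + 3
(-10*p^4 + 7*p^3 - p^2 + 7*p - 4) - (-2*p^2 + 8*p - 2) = -10*p^4 + 7*p^3 + p^2 - p - 2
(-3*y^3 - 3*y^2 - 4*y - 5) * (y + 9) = -3*y^4 - 30*y^3 - 31*y^2 - 41*y - 45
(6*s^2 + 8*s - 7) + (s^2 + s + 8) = 7*s^2 + 9*s + 1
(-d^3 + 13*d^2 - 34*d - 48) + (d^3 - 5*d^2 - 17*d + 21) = 8*d^2 - 51*d - 27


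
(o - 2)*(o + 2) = o^2 - 4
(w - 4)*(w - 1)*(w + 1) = w^3 - 4*w^2 - w + 4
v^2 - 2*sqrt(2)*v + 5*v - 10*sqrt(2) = (v + 5)*(v - 2*sqrt(2))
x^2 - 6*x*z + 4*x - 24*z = (x + 4)*(x - 6*z)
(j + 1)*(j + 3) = j^2 + 4*j + 3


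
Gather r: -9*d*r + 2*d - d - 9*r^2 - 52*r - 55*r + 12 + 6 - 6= d - 9*r^2 + r*(-9*d - 107) + 12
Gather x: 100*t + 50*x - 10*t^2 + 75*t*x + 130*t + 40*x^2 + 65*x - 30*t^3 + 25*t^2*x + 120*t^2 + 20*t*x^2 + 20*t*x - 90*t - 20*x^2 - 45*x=-30*t^3 + 110*t^2 + 140*t + x^2*(20*t + 20) + x*(25*t^2 + 95*t + 70)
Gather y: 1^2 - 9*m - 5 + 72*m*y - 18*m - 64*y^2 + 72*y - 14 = -27*m - 64*y^2 + y*(72*m + 72) - 18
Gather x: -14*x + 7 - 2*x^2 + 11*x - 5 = -2*x^2 - 3*x + 2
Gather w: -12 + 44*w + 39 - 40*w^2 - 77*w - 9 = -40*w^2 - 33*w + 18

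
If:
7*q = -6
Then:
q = -6/7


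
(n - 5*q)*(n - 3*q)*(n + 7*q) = n^3 - n^2*q - 41*n*q^2 + 105*q^3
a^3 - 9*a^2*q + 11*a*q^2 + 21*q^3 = (a - 7*q)*(a - 3*q)*(a + q)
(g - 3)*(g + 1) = g^2 - 2*g - 3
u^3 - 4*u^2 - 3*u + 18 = (u - 3)^2*(u + 2)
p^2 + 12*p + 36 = (p + 6)^2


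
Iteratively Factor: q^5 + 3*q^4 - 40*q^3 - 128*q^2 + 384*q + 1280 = (q - 4)*(q^4 + 7*q^3 - 12*q^2 - 176*q - 320) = (q - 4)*(q + 4)*(q^3 + 3*q^2 - 24*q - 80) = (q - 4)*(q + 4)^2*(q^2 - q - 20) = (q - 5)*(q - 4)*(q + 4)^2*(q + 4)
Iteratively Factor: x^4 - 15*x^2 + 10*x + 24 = (x - 2)*(x^3 + 2*x^2 - 11*x - 12) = (x - 2)*(x + 4)*(x^2 - 2*x - 3) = (x - 3)*(x - 2)*(x + 4)*(x + 1)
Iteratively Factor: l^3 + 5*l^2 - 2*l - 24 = (l + 4)*(l^2 + l - 6) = (l - 2)*(l + 4)*(l + 3)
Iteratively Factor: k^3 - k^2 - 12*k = (k + 3)*(k^2 - 4*k) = (k - 4)*(k + 3)*(k)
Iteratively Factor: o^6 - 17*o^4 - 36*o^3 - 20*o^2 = (o - 5)*(o^5 + 5*o^4 + 8*o^3 + 4*o^2) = (o - 5)*(o + 1)*(o^4 + 4*o^3 + 4*o^2) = o*(o - 5)*(o + 1)*(o^3 + 4*o^2 + 4*o) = o^2*(o - 5)*(o + 1)*(o^2 + 4*o + 4) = o^2*(o - 5)*(o + 1)*(o + 2)*(o + 2)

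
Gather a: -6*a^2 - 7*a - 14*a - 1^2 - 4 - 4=-6*a^2 - 21*a - 9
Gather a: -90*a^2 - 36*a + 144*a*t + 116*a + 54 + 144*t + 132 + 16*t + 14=-90*a^2 + a*(144*t + 80) + 160*t + 200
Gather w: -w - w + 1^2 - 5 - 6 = -2*w - 10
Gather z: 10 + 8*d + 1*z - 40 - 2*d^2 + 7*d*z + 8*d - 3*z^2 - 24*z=-2*d^2 + 16*d - 3*z^2 + z*(7*d - 23) - 30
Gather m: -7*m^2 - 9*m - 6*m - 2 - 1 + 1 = -7*m^2 - 15*m - 2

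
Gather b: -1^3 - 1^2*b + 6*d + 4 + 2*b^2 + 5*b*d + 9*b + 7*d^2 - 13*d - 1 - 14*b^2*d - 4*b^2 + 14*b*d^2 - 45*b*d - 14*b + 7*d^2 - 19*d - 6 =b^2*(-14*d - 2) + b*(14*d^2 - 40*d - 6) + 14*d^2 - 26*d - 4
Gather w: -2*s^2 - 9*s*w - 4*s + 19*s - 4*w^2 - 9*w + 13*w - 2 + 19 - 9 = -2*s^2 + 15*s - 4*w^2 + w*(4 - 9*s) + 8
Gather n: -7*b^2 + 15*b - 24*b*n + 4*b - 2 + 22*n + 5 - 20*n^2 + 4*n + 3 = -7*b^2 + 19*b - 20*n^2 + n*(26 - 24*b) + 6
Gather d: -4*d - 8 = -4*d - 8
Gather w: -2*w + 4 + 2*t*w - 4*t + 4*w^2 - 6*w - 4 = -4*t + 4*w^2 + w*(2*t - 8)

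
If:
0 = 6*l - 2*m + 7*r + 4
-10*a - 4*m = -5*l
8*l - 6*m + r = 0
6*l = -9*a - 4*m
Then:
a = 1/25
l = 1/275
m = -21/220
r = -331/550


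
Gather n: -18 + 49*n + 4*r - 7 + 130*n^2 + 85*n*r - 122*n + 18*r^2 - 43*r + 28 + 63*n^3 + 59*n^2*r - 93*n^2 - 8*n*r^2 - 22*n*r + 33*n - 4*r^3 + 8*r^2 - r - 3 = 63*n^3 + n^2*(59*r + 37) + n*(-8*r^2 + 63*r - 40) - 4*r^3 + 26*r^2 - 40*r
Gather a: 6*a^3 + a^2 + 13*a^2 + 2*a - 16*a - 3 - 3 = 6*a^3 + 14*a^2 - 14*a - 6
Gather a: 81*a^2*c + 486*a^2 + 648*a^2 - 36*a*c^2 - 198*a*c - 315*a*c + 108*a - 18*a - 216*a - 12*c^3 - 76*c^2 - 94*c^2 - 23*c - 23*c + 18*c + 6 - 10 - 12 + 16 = a^2*(81*c + 1134) + a*(-36*c^2 - 513*c - 126) - 12*c^3 - 170*c^2 - 28*c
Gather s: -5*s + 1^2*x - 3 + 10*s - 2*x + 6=5*s - x + 3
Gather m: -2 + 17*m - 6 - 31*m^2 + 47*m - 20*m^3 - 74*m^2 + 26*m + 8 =-20*m^3 - 105*m^2 + 90*m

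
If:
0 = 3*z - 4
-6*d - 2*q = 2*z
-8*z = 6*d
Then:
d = -16/9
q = 4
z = 4/3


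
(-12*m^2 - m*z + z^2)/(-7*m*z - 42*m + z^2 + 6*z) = (12*m^2 + m*z - z^2)/(7*m*z + 42*m - z^2 - 6*z)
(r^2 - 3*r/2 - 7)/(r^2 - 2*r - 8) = (r - 7/2)/(r - 4)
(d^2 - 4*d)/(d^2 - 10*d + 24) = d/(d - 6)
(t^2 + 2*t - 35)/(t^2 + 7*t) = (t - 5)/t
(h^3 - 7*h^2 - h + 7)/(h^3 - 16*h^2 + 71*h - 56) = (h + 1)/(h - 8)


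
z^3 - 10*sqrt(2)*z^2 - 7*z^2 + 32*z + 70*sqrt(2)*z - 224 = (z - 7)*(z - 8*sqrt(2))*(z - 2*sqrt(2))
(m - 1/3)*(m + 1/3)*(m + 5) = m^3 + 5*m^2 - m/9 - 5/9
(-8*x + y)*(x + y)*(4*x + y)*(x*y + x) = -32*x^4*y - 32*x^4 - 36*x^3*y^2 - 36*x^3*y - 3*x^2*y^3 - 3*x^2*y^2 + x*y^4 + x*y^3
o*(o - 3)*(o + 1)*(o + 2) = o^4 - 7*o^2 - 6*o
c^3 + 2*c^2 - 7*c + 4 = (c - 1)^2*(c + 4)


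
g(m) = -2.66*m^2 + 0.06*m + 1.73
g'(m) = 0.06 - 5.32*m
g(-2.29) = -12.36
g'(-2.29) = 12.24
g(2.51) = -14.88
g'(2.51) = -13.29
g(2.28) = -11.96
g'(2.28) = -12.07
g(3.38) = -28.46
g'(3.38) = -17.92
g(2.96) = -21.40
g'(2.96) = -15.69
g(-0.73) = 0.27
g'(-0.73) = 3.94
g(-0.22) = 1.59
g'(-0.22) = 1.23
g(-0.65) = 0.57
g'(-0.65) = 3.52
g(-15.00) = -597.67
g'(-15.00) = 79.86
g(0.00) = 1.73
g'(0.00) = 0.06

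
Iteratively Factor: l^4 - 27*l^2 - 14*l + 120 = (l + 3)*(l^3 - 3*l^2 - 18*l + 40) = (l - 2)*(l + 3)*(l^2 - l - 20) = (l - 2)*(l + 3)*(l + 4)*(l - 5)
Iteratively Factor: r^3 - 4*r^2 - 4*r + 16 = (r - 4)*(r^2 - 4) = (r - 4)*(r + 2)*(r - 2)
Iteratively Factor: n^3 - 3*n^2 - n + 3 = (n - 3)*(n^2 - 1) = (n - 3)*(n - 1)*(n + 1)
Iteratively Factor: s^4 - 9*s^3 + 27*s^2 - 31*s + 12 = (s - 4)*(s^3 - 5*s^2 + 7*s - 3) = (s - 4)*(s - 1)*(s^2 - 4*s + 3) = (s - 4)*(s - 1)^2*(s - 3)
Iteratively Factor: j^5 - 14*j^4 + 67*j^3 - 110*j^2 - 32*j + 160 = (j - 5)*(j^4 - 9*j^3 + 22*j^2 - 32) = (j - 5)*(j - 4)*(j^3 - 5*j^2 + 2*j + 8) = (j - 5)*(j - 4)*(j - 2)*(j^2 - 3*j - 4) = (j - 5)*(j - 4)^2*(j - 2)*(j + 1)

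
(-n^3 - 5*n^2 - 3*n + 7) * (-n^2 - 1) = n^5 + 5*n^4 + 4*n^3 - 2*n^2 + 3*n - 7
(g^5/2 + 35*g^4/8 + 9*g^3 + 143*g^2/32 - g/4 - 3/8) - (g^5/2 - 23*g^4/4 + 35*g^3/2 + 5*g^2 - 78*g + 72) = 81*g^4/8 - 17*g^3/2 - 17*g^2/32 + 311*g/4 - 579/8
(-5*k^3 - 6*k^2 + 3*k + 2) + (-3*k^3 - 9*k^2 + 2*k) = -8*k^3 - 15*k^2 + 5*k + 2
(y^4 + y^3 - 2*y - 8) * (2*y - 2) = 2*y^5 - 2*y^3 - 4*y^2 - 12*y + 16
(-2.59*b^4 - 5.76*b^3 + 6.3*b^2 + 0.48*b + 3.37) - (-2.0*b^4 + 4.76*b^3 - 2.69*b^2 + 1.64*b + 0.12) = -0.59*b^4 - 10.52*b^3 + 8.99*b^2 - 1.16*b + 3.25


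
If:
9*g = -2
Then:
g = -2/9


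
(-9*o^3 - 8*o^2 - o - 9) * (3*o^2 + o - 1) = -27*o^5 - 33*o^4 - 2*o^3 - 20*o^2 - 8*o + 9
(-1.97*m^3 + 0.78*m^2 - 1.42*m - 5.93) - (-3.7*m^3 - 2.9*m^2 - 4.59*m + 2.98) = 1.73*m^3 + 3.68*m^2 + 3.17*m - 8.91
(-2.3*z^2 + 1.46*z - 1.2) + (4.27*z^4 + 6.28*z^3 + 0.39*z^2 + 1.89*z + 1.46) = 4.27*z^4 + 6.28*z^3 - 1.91*z^2 + 3.35*z + 0.26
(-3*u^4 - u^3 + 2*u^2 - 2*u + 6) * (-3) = 9*u^4 + 3*u^3 - 6*u^2 + 6*u - 18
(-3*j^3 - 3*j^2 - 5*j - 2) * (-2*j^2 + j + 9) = 6*j^5 + 3*j^4 - 20*j^3 - 28*j^2 - 47*j - 18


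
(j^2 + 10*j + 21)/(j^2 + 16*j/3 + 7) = 3*(j + 7)/(3*j + 7)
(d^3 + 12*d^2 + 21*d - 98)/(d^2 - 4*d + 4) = (d^2 + 14*d + 49)/(d - 2)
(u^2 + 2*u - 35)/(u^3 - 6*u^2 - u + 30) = (u + 7)/(u^2 - u - 6)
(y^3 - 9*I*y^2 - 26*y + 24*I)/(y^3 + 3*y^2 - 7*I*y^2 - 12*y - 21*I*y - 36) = (y - 2*I)/(y + 3)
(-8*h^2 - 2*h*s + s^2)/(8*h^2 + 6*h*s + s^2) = (-4*h + s)/(4*h + s)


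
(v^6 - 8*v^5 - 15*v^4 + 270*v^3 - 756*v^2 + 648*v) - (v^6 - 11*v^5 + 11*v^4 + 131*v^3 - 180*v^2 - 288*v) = 3*v^5 - 26*v^4 + 139*v^3 - 576*v^2 + 936*v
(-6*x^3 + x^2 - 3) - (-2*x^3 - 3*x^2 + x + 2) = -4*x^3 + 4*x^2 - x - 5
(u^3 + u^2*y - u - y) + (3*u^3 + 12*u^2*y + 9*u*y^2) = 4*u^3 + 13*u^2*y + 9*u*y^2 - u - y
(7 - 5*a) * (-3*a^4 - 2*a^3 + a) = 15*a^5 - 11*a^4 - 14*a^3 - 5*a^2 + 7*a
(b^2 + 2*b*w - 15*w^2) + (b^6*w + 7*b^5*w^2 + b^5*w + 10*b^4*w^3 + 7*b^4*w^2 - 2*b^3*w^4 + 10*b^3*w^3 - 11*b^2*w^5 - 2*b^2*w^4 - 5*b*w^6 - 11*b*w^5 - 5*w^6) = b^6*w + 7*b^5*w^2 + b^5*w + 10*b^4*w^3 + 7*b^4*w^2 - 2*b^3*w^4 + 10*b^3*w^3 - 11*b^2*w^5 - 2*b^2*w^4 + b^2 - 5*b*w^6 - 11*b*w^5 + 2*b*w - 5*w^6 - 15*w^2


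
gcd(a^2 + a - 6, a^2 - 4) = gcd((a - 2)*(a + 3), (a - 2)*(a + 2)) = a - 2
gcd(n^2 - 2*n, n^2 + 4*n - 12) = n - 2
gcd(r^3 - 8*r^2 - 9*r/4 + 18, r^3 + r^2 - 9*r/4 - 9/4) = r^2 - 9/4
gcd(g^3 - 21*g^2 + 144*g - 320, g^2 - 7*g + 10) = g - 5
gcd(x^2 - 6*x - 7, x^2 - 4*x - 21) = x - 7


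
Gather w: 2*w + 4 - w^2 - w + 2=-w^2 + w + 6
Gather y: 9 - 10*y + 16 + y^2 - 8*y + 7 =y^2 - 18*y + 32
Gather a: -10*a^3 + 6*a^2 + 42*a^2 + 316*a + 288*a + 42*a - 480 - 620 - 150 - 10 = -10*a^3 + 48*a^2 + 646*a - 1260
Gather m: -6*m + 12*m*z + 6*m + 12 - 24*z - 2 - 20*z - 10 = 12*m*z - 44*z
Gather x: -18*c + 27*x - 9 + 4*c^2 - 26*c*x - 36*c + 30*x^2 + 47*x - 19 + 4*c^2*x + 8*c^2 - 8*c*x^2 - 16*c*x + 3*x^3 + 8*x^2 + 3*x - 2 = 12*c^2 - 54*c + 3*x^3 + x^2*(38 - 8*c) + x*(4*c^2 - 42*c + 77) - 30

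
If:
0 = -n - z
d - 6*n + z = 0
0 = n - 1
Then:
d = 7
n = 1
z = -1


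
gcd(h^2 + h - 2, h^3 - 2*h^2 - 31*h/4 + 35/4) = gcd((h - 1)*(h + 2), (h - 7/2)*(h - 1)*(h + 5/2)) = h - 1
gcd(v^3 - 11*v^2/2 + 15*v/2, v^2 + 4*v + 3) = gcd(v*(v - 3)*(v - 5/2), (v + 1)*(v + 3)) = 1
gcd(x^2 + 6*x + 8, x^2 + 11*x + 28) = x + 4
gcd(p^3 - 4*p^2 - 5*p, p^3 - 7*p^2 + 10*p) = p^2 - 5*p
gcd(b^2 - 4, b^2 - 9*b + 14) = b - 2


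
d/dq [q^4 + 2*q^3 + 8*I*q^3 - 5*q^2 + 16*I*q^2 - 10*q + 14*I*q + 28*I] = 4*q^3 + q^2*(6 + 24*I) + q*(-10 + 32*I) - 10 + 14*I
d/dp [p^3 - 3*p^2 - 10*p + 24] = 3*p^2 - 6*p - 10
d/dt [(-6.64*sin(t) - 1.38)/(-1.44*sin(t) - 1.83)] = 10.164*cos(t)/(1.44*sin(t) + 1.83)^2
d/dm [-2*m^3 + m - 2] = 1 - 6*m^2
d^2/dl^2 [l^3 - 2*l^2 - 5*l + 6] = 6*l - 4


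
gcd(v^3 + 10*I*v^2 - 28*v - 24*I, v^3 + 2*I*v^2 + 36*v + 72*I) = v^2 + 8*I*v - 12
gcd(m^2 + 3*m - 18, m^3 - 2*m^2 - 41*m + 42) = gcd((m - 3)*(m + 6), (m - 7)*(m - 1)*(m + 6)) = m + 6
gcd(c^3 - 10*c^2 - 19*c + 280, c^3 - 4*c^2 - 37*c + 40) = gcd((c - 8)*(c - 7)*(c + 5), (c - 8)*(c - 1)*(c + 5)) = c^2 - 3*c - 40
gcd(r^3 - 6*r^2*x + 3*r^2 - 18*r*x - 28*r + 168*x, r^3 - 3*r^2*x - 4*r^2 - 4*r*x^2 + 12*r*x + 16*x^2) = r - 4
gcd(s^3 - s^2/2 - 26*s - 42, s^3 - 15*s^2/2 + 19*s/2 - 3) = s - 6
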